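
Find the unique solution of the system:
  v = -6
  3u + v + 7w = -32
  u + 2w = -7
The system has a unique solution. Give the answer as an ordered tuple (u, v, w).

Form the augmented matrix and row-reduce:
  [ 0  1  0  |   -6 ]
  [ 3  1  7  |  -32 ]
  [ 1  0  2  |   -7 ]
R1 ↔ R2
  [ 3  1  7  |  -32 ]
  [ 0  1  0  |   -6 ]
  [ 1  0  2  |   -7 ]
R1 → 1/3·R1
  [ 1  1/3  7/3  |  -32/3 ]
  [ 0    1    0  |     -6 ]
  [ 1    0    2  |     -7 ]
R3 → R3 − R1
  [ 1   1/3   7/3  |  -32/3 ]
  [ 0     1     0  |     -6 ]
  [ 0  -1/3  -1/3  |   11/3 ]
R3 → R3 + 1/3·R2
  [ 1  1/3   7/3  |  -32/3 ]
  [ 0    1     0  |     -6 ]
  [ 0    0  -1/3  |    5/3 ]
R3 → -3·R3
  [ 1  1/3  7/3  |  -32/3 ]
  [ 0    1    0  |     -6 ]
  [ 0    0    1  |     -5 ]
R1 → R1 − 7/3·R3
  [ 1  1/3  0  |   1 ]
  [ 0    1  0  |  -6 ]
  [ 0    0  1  |  -5 ]
R1 → R1 − 1/3·R2
  [ 1  0  0  |   3 ]
  [ 0  1  0  |  -6 ]
  [ 0  0  1  |  -5 ]
Reading off the last column: u = 3, v = -6, w = -5.

(3, -6, -5)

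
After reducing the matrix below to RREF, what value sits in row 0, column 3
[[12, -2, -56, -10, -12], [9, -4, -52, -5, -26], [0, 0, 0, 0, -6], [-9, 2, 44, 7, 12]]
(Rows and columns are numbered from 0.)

-1

R1 → 1/12·R1
  [  1  -1/6  -14/3  -5/6   -1 ]
  [  9    -4    -52    -5  -26 ]
  [  0     0      0     0   -6 ]
  [ -9     2     44     7   12 ]
R2 → R2 − 9·R1
  [  1  -1/6  -14/3  -5/6   -1 ]
  [  0  -5/2    -10   5/2  -17 ]
  [  0     0      0     0   -6 ]
  [ -9     2     44     7   12 ]
R4 → R4 + 9·R1
  [ 1  -1/6  -14/3  -5/6   -1 ]
  [ 0  -5/2    -10   5/2  -17 ]
  [ 0     0      0     0   -6 ]
  [ 0   1/2      2  -1/2    3 ]
R2 → -2/5·R2
  [ 1  -1/6  -14/3  -5/6    -1 ]
  [ 0     1      4    -1  34/5 ]
  [ 0     0      0     0    -6 ]
  [ 0   1/2      2  -1/2     3 ]
R4 → R4 − 1/2·R2
  [ 1  -1/6  -14/3  -5/6    -1 ]
  [ 0     1      4    -1  34/5 ]
  [ 0     0      0     0    -6 ]
  [ 0     0      0     0  -2/5 ]
R3 → -1/6·R3
  [ 1  -1/6  -14/3  -5/6    -1 ]
  [ 0     1      4    -1  34/5 ]
  [ 0     0      0     0     1 ]
  [ 0     0      0     0  -2/5 ]
R4 → R4 + 2/5·R3
  [ 1  -1/6  -14/3  -5/6    -1 ]
  [ 0     1      4    -1  34/5 ]
  [ 0     0      0     0     1 ]
  [ 0     0      0     0     0 ]
R2 → R2 − 34/5·R3
  [ 1  -1/6  -14/3  -5/6  -1 ]
  [ 0     1      4    -1   0 ]
  [ 0     0      0     0   1 ]
  [ 0     0      0     0   0 ]
R1 → R1 + R3
  [ 1  -1/6  -14/3  -5/6  0 ]
  [ 0     1      4    -1  0 ]
  [ 0     0      0     0  1 ]
  [ 0     0      0     0  0 ]
R1 → R1 + 1/6·R2
  [ 1  0  -4  -1  0 ]
  [ 0  1   4  -1  0 ]
  [ 0  0   0   0  1 ]
  [ 0  0   0   0  0 ]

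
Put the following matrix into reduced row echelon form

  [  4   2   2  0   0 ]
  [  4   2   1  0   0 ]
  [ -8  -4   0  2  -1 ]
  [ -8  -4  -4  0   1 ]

[[1, 1/2, 0, 0, 0], [0, 0, 1, 0, 0], [0, 0, 0, 1, 0], [0, 0, 0, 0, 1]]

ρ1 -> 1/4·ρ1
ρ2 -> ρ2 − 4·ρ1
ρ3 -> ρ3 + 8·ρ1
ρ4 -> ρ4 + 8·ρ1
ρ2 -> -1·ρ2
ρ3 -> ρ3 − 4·ρ2
ρ3 -> 1/2·ρ3
ρ3 -> ρ3 + 1/2·ρ4
ρ1 -> ρ1 − 1/2·ρ2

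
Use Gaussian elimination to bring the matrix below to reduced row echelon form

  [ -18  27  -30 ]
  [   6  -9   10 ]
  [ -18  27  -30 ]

r1 := -1/18·r1
  [   1  -3/2  5/3 ]
  [   6    -9   10 ]
  [ -18    27  -30 ]
r2 := r2 − 6·r1
  [   1  -3/2  5/3 ]
  [   0     0    0 ]
  [ -18    27  -30 ]
r3 := r3 + 18·r1
  [ 1  -3/2  5/3 ]
  [ 0     0    0 ]
  [ 0     0    0 ]

[[1, -3/2, 5/3], [0, 0, 0], [0, 0, 0]]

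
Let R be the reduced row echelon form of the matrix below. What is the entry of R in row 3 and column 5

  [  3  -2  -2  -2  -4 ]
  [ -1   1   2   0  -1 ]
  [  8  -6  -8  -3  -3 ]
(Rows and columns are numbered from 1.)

r1 -> 1/3·r1
  [  1  -2/3  -2/3  -2/3  -4/3 ]
  [ -1     1     2     0    -1 ]
  [  8    -6    -8    -3    -3 ]
r2 -> r2 + r1
  [ 1  -2/3  -2/3  -2/3  -4/3 ]
  [ 0   1/3   4/3  -2/3  -7/3 ]
  [ 8    -6    -8    -3    -3 ]
r3 -> r3 − 8·r1
  [ 1  -2/3  -2/3  -2/3  -4/3 ]
  [ 0   1/3   4/3  -2/3  -7/3 ]
  [ 0  -2/3  -8/3   7/3  23/3 ]
r2 -> 3·r2
  [ 1  -2/3  -2/3  -2/3  -4/3 ]
  [ 0     1     4    -2    -7 ]
  [ 0  -2/3  -8/3   7/3  23/3 ]
r3 -> r3 + 2/3·r2
  [ 1  -2/3  -2/3  -2/3  -4/3 ]
  [ 0     1     4    -2    -7 ]
  [ 0     0     0     1     3 ]
r2 -> r2 + 2·r3
  [ 1  -2/3  -2/3  -2/3  -4/3 ]
  [ 0     1     4     0    -1 ]
  [ 0     0     0     1     3 ]
r1 -> r1 + 2/3·r3
  [ 1  -2/3  -2/3  0  2/3 ]
  [ 0     1     4  0   -1 ]
  [ 0     0     0  1    3 ]
r1 -> r1 + 2/3·r2
  [ 1  0  2  0   0 ]
  [ 0  1  4  0  -1 ]
  [ 0  0  0  1   3 ]

3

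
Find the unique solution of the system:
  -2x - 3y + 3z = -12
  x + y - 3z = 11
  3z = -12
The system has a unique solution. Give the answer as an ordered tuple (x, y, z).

(-3, 2, -4)

Form the augmented matrix and row-reduce:
  [ -2  -3   3  |  -12 ]
  [  1   1  -3  |   11 ]
  [  0   0   3  |  -12 ]
r1 ← -1/2·r1
  [ 1  3/2  -3/2  |    6 ]
  [ 1    1    -3  |   11 ]
  [ 0    0     3  |  -12 ]
r2 ← r2 − r1
  [ 1   3/2  -3/2  |    6 ]
  [ 0  -1/2  -3/2  |    5 ]
  [ 0     0     3  |  -12 ]
r2 ← -2·r2
  [ 1  3/2  -3/2  |    6 ]
  [ 0    1     3  |  -10 ]
  [ 0    0     3  |  -12 ]
r3 ← 1/3·r3
  [ 1  3/2  -3/2  |    6 ]
  [ 0    1     3  |  -10 ]
  [ 0    0     1  |   -4 ]
r2 ← r2 − 3·r3
  [ 1  3/2  -3/2  |   6 ]
  [ 0    1     0  |   2 ]
  [ 0    0     1  |  -4 ]
r1 ← r1 + 3/2·r3
  [ 1  3/2  0  |   0 ]
  [ 0    1  0  |   2 ]
  [ 0    0  1  |  -4 ]
r1 ← r1 − 3/2·r2
  [ 1  0  0  |  -3 ]
  [ 0  1  0  |   2 ]
  [ 0  0  1  |  -4 ]
Reading off the last column: x = -3, y = 2, z = -4.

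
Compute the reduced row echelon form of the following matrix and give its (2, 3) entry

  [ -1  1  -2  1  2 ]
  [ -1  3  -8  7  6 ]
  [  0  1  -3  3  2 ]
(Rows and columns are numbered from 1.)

Multiply R1 by -1.
  [  1  -1   2  -1  -2 ]
  [ -1   3  -8   7   6 ]
  [  0   1  -3   3   2 ]
Add R1 to R2.
  [ 1  -1   2  -1  -2 ]
  [ 0   2  -6   6   4 ]
  [ 0   1  -3   3   2 ]
Multiply R2 by 1/2.
  [ 1  -1   2  -1  -2 ]
  [ 0   1  -3   3   2 ]
  [ 0   1  -3   3   2 ]
Subtract R2 from R3.
  [ 1  -1   2  -1  -2 ]
  [ 0   1  -3   3   2 ]
  [ 0   0   0   0   0 ]
Add R2 to R1.
  [ 1  0  -1  2  0 ]
  [ 0  1  -3  3  2 ]
  [ 0  0   0  0  0 ]

-3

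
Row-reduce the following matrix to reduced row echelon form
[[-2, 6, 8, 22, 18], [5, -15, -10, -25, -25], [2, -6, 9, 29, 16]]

r1 := -1/2·r1
  [ 1   -3   -4  -11   -9 ]
  [ 5  -15  -10  -25  -25 ]
  [ 2   -6    9   29   16 ]
r2 := r2 − 5·r1
  [ 1  -3  -4  -11  -9 ]
  [ 0   0  10   30  20 ]
  [ 2  -6   9   29  16 ]
r3 := r3 − 2·r1
  [ 1  -3  -4  -11  -9 ]
  [ 0   0  10   30  20 ]
  [ 0   0  17   51  34 ]
r2 := 1/10·r2
  [ 1  -3  -4  -11  -9 ]
  [ 0   0   1    3   2 ]
  [ 0   0  17   51  34 ]
r3 := r3 − 17·r2
  [ 1  -3  -4  -11  -9 ]
  [ 0   0   1    3   2 ]
  [ 0   0   0    0   0 ]
r1 := r1 + 4·r2
  [ 1  -3  0  1  -1 ]
  [ 0   0  1  3   2 ]
  [ 0   0  0  0   0 ]

[[1, -3, 0, 1, -1], [0, 0, 1, 3, 2], [0, 0, 0, 0, 0]]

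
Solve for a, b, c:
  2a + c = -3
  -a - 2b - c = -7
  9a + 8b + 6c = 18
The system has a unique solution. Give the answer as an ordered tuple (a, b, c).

(-4, 3, 5)

Form the augmented matrix and row-reduce:
  [  2   0   1  |  -3 ]
  [ -1  -2  -1  |  -7 ]
  [  9   8   6  |  18 ]
R1 → 1/2·R1
  [  1   0  1/2  |  -3/2 ]
  [ -1  -2   -1  |    -7 ]
  [  9   8    6  |    18 ]
R2 → R2 + R1
  [ 1   0   1/2  |   -3/2 ]
  [ 0  -2  -1/2  |  -17/2 ]
  [ 9   8     6  |     18 ]
R3 → R3 − 9·R1
  [ 1   0   1/2  |   -3/2 ]
  [ 0  -2  -1/2  |  -17/2 ]
  [ 0   8   3/2  |   63/2 ]
R2 → -1/2·R2
  [ 1  0  1/2  |  -3/2 ]
  [ 0  1  1/4  |  17/4 ]
  [ 0  8  3/2  |  63/2 ]
R3 → R3 − 8·R2
  [ 1  0   1/2  |  -3/2 ]
  [ 0  1   1/4  |  17/4 ]
  [ 0  0  -1/2  |  -5/2 ]
R3 → -2·R3
  [ 1  0  1/2  |  -3/2 ]
  [ 0  1  1/4  |  17/4 ]
  [ 0  0    1  |     5 ]
R2 → R2 − 1/4·R3
  [ 1  0  1/2  |  -3/2 ]
  [ 0  1    0  |     3 ]
  [ 0  0    1  |     5 ]
R1 → R1 − 1/2·R3
  [ 1  0  0  |  -4 ]
  [ 0  1  0  |   3 ]
  [ 0  0  1  |   5 ]
Reading off the last column: a = -4, b = 3, c = 5.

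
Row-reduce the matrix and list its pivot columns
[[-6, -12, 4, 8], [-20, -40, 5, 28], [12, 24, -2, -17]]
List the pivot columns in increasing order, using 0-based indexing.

0, 2, 3

r1 → -1/6·r1
  [   1    2  -2/3  -4/3 ]
  [ -20  -40     5    28 ]
  [  12   24    -2   -17 ]
r2 → r2 + 20·r1
  [  1   2   -2/3  -4/3 ]
  [  0   0  -25/3   4/3 ]
  [ 12  24     -2   -17 ]
r3 → r3 − 12·r1
  [ 1  2   -2/3  -4/3 ]
  [ 0  0  -25/3   4/3 ]
  [ 0  0      6    -1 ]
r2 → -3/25·r2
  [ 1  2  -2/3   -4/3 ]
  [ 0  0     1  -4/25 ]
  [ 0  0     6     -1 ]
r3 → r3 − 6·r2
  [ 1  2  -2/3   -4/3 ]
  [ 0  0     1  -4/25 ]
  [ 0  0     0  -1/25 ]
r3 → -25·r3
  [ 1  2  -2/3   -4/3 ]
  [ 0  0     1  -4/25 ]
  [ 0  0     0      1 ]
r2 → r2 + 4/25·r3
  [ 1  2  -2/3  -4/3 ]
  [ 0  0     1     0 ]
  [ 0  0     0     1 ]
r1 → r1 + 4/3·r3
  [ 1  2  -2/3  0 ]
  [ 0  0     1  0 ]
  [ 0  0     0  1 ]
r1 → r1 + 2/3·r2
  [ 1  2  0  0 ]
  [ 0  0  1  0 ]
  [ 0  0  0  1 ]
Pivot columns are the columns containing a leading 1.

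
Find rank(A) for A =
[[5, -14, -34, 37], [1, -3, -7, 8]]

r1 := 1/5·r1
r2 := r2 − r1
r2 := -5·r2
r1 := r1 + 14/5·r2
The reduced form has 2 nonzero rows.

rank = 2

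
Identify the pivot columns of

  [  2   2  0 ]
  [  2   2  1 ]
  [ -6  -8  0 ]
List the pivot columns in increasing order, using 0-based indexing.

R1 := 1/2·R1
R2 := R2 − 2·R1
R3 := R3 + 6·R1
R2 ↔ R3
R2 := -1/2·R2
R1 := R1 − R2
Pivot columns are the columns containing a leading 1.

0, 1, 2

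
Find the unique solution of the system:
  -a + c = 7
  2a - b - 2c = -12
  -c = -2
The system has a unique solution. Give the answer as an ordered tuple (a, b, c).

(-5, -2, 2)

Form the augmented matrix and row-reduce:
  [ -1   0   1  |    7 ]
  [  2  -1  -2  |  -12 ]
  [  0   0  -1  |   -2 ]
R1 → -1·R1
  [ 1   0  -1  |   -7 ]
  [ 2  -1  -2  |  -12 ]
  [ 0   0  -1  |   -2 ]
R2 → R2 − 2·R1
  [ 1   0  -1  |  -7 ]
  [ 0  -1   0  |   2 ]
  [ 0   0  -1  |  -2 ]
R2 → -1·R2
  [ 1  0  -1  |  -7 ]
  [ 0  1   0  |  -2 ]
  [ 0  0  -1  |  -2 ]
R3 → -1·R3
  [ 1  0  -1  |  -7 ]
  [ 0  1   0  |  -2 ]
  [ 0  0   1  |   2 ]
R1 → R1 + R3
  [ 1  0  0  |  -5 ]
  [ 0  1  0  |  -2 ]
  [ 0  0  1  |   2 ]
Reading off the last column: a = -5, b = -2, c = 2.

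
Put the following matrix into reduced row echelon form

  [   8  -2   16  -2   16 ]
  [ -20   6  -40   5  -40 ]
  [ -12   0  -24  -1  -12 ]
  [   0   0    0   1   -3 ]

R1 → 1/8·R1
  [   1  -1/4    2  -1/4    2 ]
  [ -20     6  -40     5  -40 ]
  [ -12     0  -24    -1  -12 ]
  [   0     0    0     1   -3 ]
R2 → R2 + 20·R1
  [   1  -1/4    2  -1/4    2 ]
  [   0     1    0     0    0 ]
  [ -12     0  -24    -1  -12 ]
  [   0     0    0     1   -3 ]
R3 → R3 + 12·R1
  [ 1  -1/4  2  -1/4   2 ]
  [ 0     1  0     0   0 ]
  [ 0    -3  0    -4  12 ]
  [ 0     0  0     1  -3 ]
R3 → R3 + 3·R2
  [ 1  -1/4  2  -1/4   2 ]
  [ 0     1  0     0   0 ]
  [ 0     0  0    -4  12 ]
  [ 0     0  0     1  -3 ]
R3 → -1/4·R3
  [ 1  -1/4  2  -1/4   2 ]
  [ 0     1  0     0   0 ]
  [ 0     0  0     1  -3 ]
  [ 0     0  0     1  -3 ]
R4 → R4 − R3
  [ 1  -1/4  2  -1/4   2 ]
  [ 0     1  0     0   0 ]
  [ 0     0  0     1  -3 ]
  [ 0     0  0     0   0 ]
R1 → R1 + 1/4·R3
  [ 1  -1/4  2  0  5/4 ]
  [ 0     1  0  0    0 ]
  [ 0     0  0  1   -3 ]
  [ 0     0  0  0    0 ]
R1 → R1 + 1/4·R2
  [ 1  0  2  0  5/4 ]
  [ 0  1  0  0    0 ]
  [ 0  0  0  1   -3 ]
  [ 0  0  0  0    0 ]

[[1, 0, 2, 0, 5/4], [0, 1, 0, 0, 0], [0, 0, 0, 1, -3], [0, 0, 0, 0, 0]]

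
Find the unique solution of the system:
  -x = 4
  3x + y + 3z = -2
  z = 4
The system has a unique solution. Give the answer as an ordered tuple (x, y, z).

Form the augmented matrix and row-reduce:
  [ -1  0  0  |   4 ]
  [  3  1  3  |  -2 ]
  [  0  0  1  |   4 ]
ρ1 := -1·ρ1
  [ 1  0  0  |  -4 ]
  [ 3  1  3  |  -2 ]
  [ 0  0  1  |   4 ]
ρ2 := ρ2 − 3·ρ1
  [ 1  0  0  |  -4 ]
  [ 0  1  3  |  10 ]
  [ 0  0  1  |   4 ]
ρ2 := ρ2 − 3·ρ3
  [ 1  0  0  |  -4 ]
  [ 0  1  0  |  -2 ]
  [ 0  0  1  |   4 ]
Reading off the last column: x = -4, y = -2, z = 4.

(-4, -2, 4)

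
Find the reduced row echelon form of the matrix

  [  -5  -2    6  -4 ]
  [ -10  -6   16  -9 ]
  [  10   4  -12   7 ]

r1 ← -1/5·r1
  [   1  2/5  -6/5  4/5 ]
  [ -10   -6    16   -9 ]
  [  10    4   -12    7 ]
r2 ← r2 + 10·r1
  [  1  2/5  -6/5  4/5 ]
  [  0   -2     4   -1 ]
  [ 10    4   -12    7 ]
r3 ← r3 − 10·r1
  [ 1  2/5  -6/5  4/5 ]
  [ 0   -2     4   -1 ]
  [ 0    0     0   -1 ]
r2 ← -1/2·r2
  [ 1  2/5  -6/5  4/5 ]
  [ 0    1    -2  1/2 ]
  [ 0    0     0   -1 ]
r3 ← -1·r3
  [ 1  2/5  -6/5  4/5 ]
  [ 0    1    -2  1/2 ]
  [ 0    0     0    1 ]
r2 ← r2 − 1/2·r3
  [ 1  2/5  -6/5  4/5 ]
  [ 0    1    -2    0 ]
  [ 0    0     0    1 ]
r1 ← r1 − 4/5·r3
  [ 1  2/5  -6/5  0 ]
  [ 0    1    -2  0 ]
  [ 0    0     0  1 ]
r1 ← r1 − 2/5·r2
  [ 1  0  -2/5  0 ]
  [ 0  1    -2  0 ]
  [ 0  0     0  1 ]

[[1, 0, -2/5, 0], [0, 1, -2, 0], [0, 0, 0, 1]]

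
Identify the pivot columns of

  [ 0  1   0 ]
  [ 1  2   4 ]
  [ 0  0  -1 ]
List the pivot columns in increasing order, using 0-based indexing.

r1 <-> r2
  [ 1  2   4 ]
  [ 0  1   0 ]
  [ 0  0  -1 ]
r3 := -1·r3
  [ 1  2  4 ]
  [ 0  1  0 ]
  [ 0  0  1 ]
r1 := r1 − 4·r3
  [ 1  2  0 ]
  [ 0  1  0 ]
  [ 0  0  1 ]
r1 := r1 − 2·r2
  [ 1  0  0 ]
  [ 0  1  0 ]
  [ 0  0  1 ]
Pivot columns are the columns containing a leading 1.

0, 1, 2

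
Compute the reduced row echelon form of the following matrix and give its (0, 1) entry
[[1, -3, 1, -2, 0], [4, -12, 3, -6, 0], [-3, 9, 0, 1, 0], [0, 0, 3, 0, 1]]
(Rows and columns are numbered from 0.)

Subtract 4 times r1 from r2.
  [  1  -3   1  -2  0 ]
  [  0   0  -1   2  0 ]
  [ -3   9   0   1  0 ]
  [  0   0   3   0  1 ]
Add 3 times r1 to r3.
  [ 1  -3   1  -2  0 ]
  [ 0   0  -1   2  0 ]
  [ 0   0   3  -5  0 ]
  [ 0   0   3   0  1 ]
Multiply r2 by -1.
  [ 1  -3  1  -2  0 ]
  [ 0   0  1  -2  0 ]
  [ 0   0  3  -5  0 ]
  [ 0   0  3   0  1 ]
Subtract 3 times r2 from r3.
  [ 1  -3  1  -2  0 ]
  [ 0   0  1  -2  0 ]
  [ 0   0  0   1  0 ]
  [ 0   0  3   0  1 ]
Subtract 3 times r2 from r4.
  [ 1  -3  1  -2  0 ]
  [ 0   0  1  -2  0 ]
  [ 0   0  0   1  0 ]
  [ 0   0  0   6  1 ]
Subtract 6 times r3 from r4.
  [ 1  -3  1  -2  0 ]
  [ 0   0  1  -2  0 ]
  [ 0   0  0   1  0 ]
  [ 0   0  0   0  1 ]
Add 2 times r3 to r2.
  [ 1  -3  1  -2  0 ]
  [ 0   0  1   0  0 ]
  [ 0   0  0   1  0 ]
  [ 0   0  0   0  1 ]
Add 2 times r3 to r1.
  [ 1  -3  1  0  0 ]
  [ 0   0  1  0  0 ]
  [ 0   0  0  1  0 ]
  [ 0   0  0  0  1 ]
Subtract r2 from r1.
  [ 1  -3  0  0  0 ]
  [ 0   0  1  0  0 ]
  [ 0   0  0  1  0 ]
  [ 0   0  0  0  1 ]

-3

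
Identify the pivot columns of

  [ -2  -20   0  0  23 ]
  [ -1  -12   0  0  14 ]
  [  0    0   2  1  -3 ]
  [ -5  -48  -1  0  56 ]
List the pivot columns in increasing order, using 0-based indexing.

Multiply R1 by -1/2.
  [  1   10   0  0  -23/2 ]
  [ -1  -12   0  0     14 ]
  [  0    0   2  1     -3 ]
  [ -5  -48  -1  0     56 ]
Add R1 to R2.
  [  1   10   0  0  -23/2 ]
  [  0   -2   0  0    5/2 ]
  [  0    0   2  1     -3 ]
  [ -5  -48  -1  0     56 ]
Add 5 times R1 to R4.
  [ 1  10   0  0  -23/2 ]
  [ 0  -2   0  0    5/2 ]
  [ 0   0   2  1     -3 ]
  [ 0   2  -1  0   -3/2 ]
Multiply R2 by -1/2.
  [ 1  10   0  0  -23/2 ]
  [ 0   1   0  0   -5/4 ]
  [ 0   0   2  1     -3 ]
  [ 0   2  -1  0   -3/2 ]
Subtract 2 times R2 from R4.
  [ 1  10   0  0  -23/2 ]
  [ 0   1   0  0   -5/4 ]
  [ 0   0   2  1     -3 ]
  [ 0   0  -1  0      1 ]
Multiply R3 by 1/2.
  [ 1  10   0    0  -23/2 ]
  [ 0   1   0    0   -5/4 ]
  [ 0   0   1  1/2   -3/2 ]
  [ 0   0  -1    0      1 ]
Add R3 to R4.
  [ 1  10  0    0  -23/2 ]
  [ 0   1  0    0   -5/4 ]
  [ 0   0  1  1/2   -3/2 ]
  [ 0   0  0  1/2   -1/2 ]
Multiply R4 by 2.
  [ 1  10  0    0  -23/2 ]
  [ 0   1  0    0   -5/4 ]
  [ 0   0  1  1/2   -3/2 ]
  [ 0   0  0    1     -1 ]
Subtract 1/2 times R4 from R3.
  [ 1  10  0  0  -23/2 ]
  [ 0   1  0  0   -5/4 ]
  [ 0   0  1  0     -1 ]
  [ 0   0  0  1     -1 ]
Subtract 10 times R2 from R1.
  [ 1  0  0  0     1 ]
  [ 0  1  0  0  -5/4 ]
  [ 0  0  1  0    -1 ]
  [ 0  0  0  1    -1 ]
Pivot columns are the columns containing a leading 1.

0, 1, 2, 3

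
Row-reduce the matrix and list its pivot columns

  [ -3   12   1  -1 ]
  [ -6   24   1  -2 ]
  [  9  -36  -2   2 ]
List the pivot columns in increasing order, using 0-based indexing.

R1 -> -1/3·R1
R2 -> R2 + 6·R1
R3 -> R3 − 9·R1
R2 -> -1·R2
R3 -> R3 − R2
R3 -> -1·R3
R1 -> R1 − 1/3·R3
R1 -> R1 + 1/3·R2
Pivot columns are the columns containing a leading 1.

0, 2, 3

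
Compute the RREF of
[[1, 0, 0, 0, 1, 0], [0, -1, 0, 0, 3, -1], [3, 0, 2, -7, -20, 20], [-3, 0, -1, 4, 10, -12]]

[[1, 0, 0, 0, 1, 0], [0, 1, 0, 0, -3, 1], [0, 0, 1, 0, -1, -4], [0, 0, 0, 1, 3, -4]]

R3 → R3 − 3·R1
  [  1   0   0   0    1    0 ]
  [  0  -1   0   0    3   -1 ]
  [  0   0   2  -7  -23   20 ]
  [ -3   0  -1   4   10  -12 ]
R4 → R4 + 3·R1
  [ 1   0   0   0    1    0 ]
  [ 0  -1   0   0    3   -1 ]
  [ 0   0   2  -7  -23   20 ]
  [ 0   0  -1   4   13  -12 ]
R2 → -1·R2
  [ 1  0   0   0    1    0 ]
  [ 0  1   0   0   -3    1 ]
  [ 0  0   2  -7  -23   20 ]
  [ 0  0  -1   4   13  -12 ]
R3 → 1/2·R3
  [ 1  0   0     0      1    0 ]
  [ 0  1   0     0     -3    1 ]
  [ 0  0   1  -7/2  -23/2   10 ]
  [ 0  0  -1     4     13  -12 ]
R4 → R4 + R3
  [ 1  0  0     0      1   0 ]
  [ 0  1  0     0     -3   1 ]
  [ 0  0  1  -7/2  -23/2  10 ]
  [ 0  0  0   1/2    3/2  -2 ]
R4 → 2·R4
  [ 1  0  0     0      1   0 ]
  [ 0  1  0     0     -3   1 ]
  [ 0  0  1  -7/2  -23/2  10 ]
  [ 0  0  0     1      3  -4 ]
R3 → R3 + 7/2·R4
  [ 1  0  0  0   1   0 ]
  [ 0  1  0  0  -3   1 ]
  [ 0  0  1  0  -1  -4 ]
  [ 0  0  0  1   3  -4 ]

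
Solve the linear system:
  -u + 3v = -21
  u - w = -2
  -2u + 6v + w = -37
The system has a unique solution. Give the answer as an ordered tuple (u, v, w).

(3, -6, 5)

Form the augmented matrix and row-reduce:
  [ -1  3   0  |  -21 ]
  [  1  0  -1  |   -2 ]
  [ -2  6   1  |  -37 ]
R1 ← -1·R1
  [  1  -3   0  |   21 ]
  [  1   0  -1  |   -2 ]
  [ -2   6   1  |  -37 ]
R2 ← R2 − R1
  [  1  -3   0  |   21 ]
  [  0   3  -1  |  -23 ]
  [ -2   6   1  |  -37 ]
R3 ← R3 + 2·R1
  [ 1  -3   0  |   21 ]
  [ 0   3  -1  |  -23 ]
  [ 0   0   1  |    5 ]
R2 ← 1/3·R2
  [ 1  -3     0  |     21 ]
  [ 0   1  -1/3  |  -23/3 ]
  [ 0   0     1  |      5 ]
R2 ← R2 + 1/3·R3
  [ 1  -3  0  |  21 ]
  [ 0   1  0  |  -6 ]
  [ 0   0  1  |   5 ]
R1 ← R1 + 3·R2
  [ 1  0  0  |   3 ]
  [ 0  1  0  |  -6 ]
  [ 0  0  1  |   5 ]
Reading off the last column: u = 3, v = -6, w = 5.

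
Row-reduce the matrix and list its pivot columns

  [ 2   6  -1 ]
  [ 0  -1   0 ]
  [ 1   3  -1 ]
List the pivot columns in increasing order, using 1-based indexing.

1, 2, 3

R1 → 1/2·R1
R3 → R3 − R1
R2 → -1·R2
R3 → -2·R3
R1 → R1 + 1/2·R3
R1 → R1 − 3·R2
Pivot columns are the columns containing a leading 1.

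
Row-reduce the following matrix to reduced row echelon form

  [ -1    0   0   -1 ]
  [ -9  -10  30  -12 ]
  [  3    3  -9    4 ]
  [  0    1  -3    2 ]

ρ1 -> -1·ρ1
  [  1    0   0    1 ]
  [ -9  -10  30  -12 ]
  [  3    3  -9    4 ]
  [  0    1  -3    2 ]
ρ2 -> ρ2 + 9·ρ1
  [ 1    0   0   1 ]
  [ 0  -10  30  -3 ]
  [ 3    3  -9   4 ]
  [ 0    1  -3   2 ]
ρ3 -> ρ3 − 3·ρ1
  [ 1    0   0   1 ]
  [ 0  -10  30  -3 ]
  [ 0    3  -9   1 ]
  [ 0    1  -3   2 ]
ρ2 -> -1/10·ρ2
  [ 1  0   0     1 ]
  [ 0  1  -3  3/10 ]
  [ 0  3  -9     1 ]
  [ 0  1  -3     2 ]
ρ3 -> ρ3 − 3·ρ2
  [ 1  0   0     1 ]
  [ 0  1  -3  3/10 ]
  [ 0  0   0  1/10 ]
  [ 0  1  -3     2 ]
ρ4 -> ρ4 − ρ2
  [ 1  0   0      1 ]
  [ 0  1  -3   3/10 ]
  [ 0  0   0   1/10 ]
  [ 0  0   0  17/10 ]
ρ3 -> 10·ρ3
  [ 1  0   0      1 ]
  [ 0  1  -3   3/10 ]
  [ 0  0   0      1 ]
  [ 0  0   0  17/10 ]
ρ4 -> ρ4 − 17/10·ρ3
  [ 1  0   0     1 ]
  [ 0  1  -3  3/10 ]
  [ 0  0   0     1 ]
  [ 0  0   0     0 ]
ρ2 -> ρ2 − 3/10·ρ3
  [ 1  0   0  1 ]
  [ 0  1  -3  0 ]
  [ 0  0   0  1 ]
  [ 0  0   0  0 ]
ρ1 -> ρ1 − ρ3
  [ 1  0   0  0 ]
  [ 0  1  -3  0 ]
  [ 0  0   0  1 ]
  [ 0  0   0  0 ]

[[1, 0, 0, 0], [0, 1, -3, 0], [0, 0, 0, 1], [0, 0, 0, 0]]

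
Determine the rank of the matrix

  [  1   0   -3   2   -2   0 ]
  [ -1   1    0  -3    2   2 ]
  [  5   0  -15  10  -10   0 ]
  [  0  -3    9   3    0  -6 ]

Add R1 to R2.
  [ 1   0   -3   2   -2   0 ]
  [ 0   1   -3  -1    0   2 ]
  [ 5   0  -15  10  -10   0 ]
  [ 0  -3    9   3    0  -6 ]
Subtract 5 times R1 from R3.
  [ 1   0  -3   2  -2   0 ]
  [ 0   1  -3  -1   0   2 ]
  [ 0   0   0   0   0   0 ]
  [ 0  -3   9   3   0  -6 ]
Add 3 times R2 to R4.
  [ 1  0  -3   2  -2  0 ]
  [ 0  1  -3  -1   0  2 ]
  [ 0  0   0   0   0  0 ]
  [ 0  0   0   0   0  0 ]
The reduced form has 2 nonzero rows.

rank = 2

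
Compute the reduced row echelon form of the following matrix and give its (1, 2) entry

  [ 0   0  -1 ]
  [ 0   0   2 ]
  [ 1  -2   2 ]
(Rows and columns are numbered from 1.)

R1 <-> R3
  [ 1  -2   2 ]
  [ 0   0   2 ]
  [ 0   0  -1 ]
R2 -> 1/2·R2
  [ 1  -2   2 ]
  [ 0   0   1 ]
  [ 0   0  -1 ]
R3 -> R3 + R2
  [ 1  -2  2 ]
  [ 0   0  1 ]
  [ 0   0  0 ]
R1 -> R1 − 2·R2
  [ 1  -2  0 ]
  [ 0   0  1 ]
  [ 0   0  0 ]

-2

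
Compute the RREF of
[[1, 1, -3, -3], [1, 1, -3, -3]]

R2 → R2 − R1
  [ 1  1  -3  -3 ]
  [ 0  0   0   0 ]

[[1, 1, -3, -3], [0, 0, 0, 0]]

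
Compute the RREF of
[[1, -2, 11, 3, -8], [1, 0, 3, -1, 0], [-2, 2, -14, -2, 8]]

r2 ← r2 − r1
  [  1  -2   11   3  -8 ]
  [  0   2   -8  -4   8 ]
  [ -2   2  -14  -2   8 ]
r3 ← r3 + 2·r1
  [ 1  -2  11   3  -8 ]
  [ 0   2  -8  -4   8 ]
  [ 0  -2   8   4  -8 ]
r2 ← 1/2·r2
  [ 1  -2  11   3  -8 ]
  [ 0   1  -4  -2   4 ]
  [ 0  -2   8   4  -8 ]
r3 ← r3 + 2·r2
  [ 1  -2  11   3  -8 ]
  [ 0   1  -4  -2   4 ]
  [ 0   0   0   0   0 ]
r1 ← r1 + 2·r2
  [ 1  0   3  -1  0 ]
  [ 0  1  -4  -2  4 ]
  [ 0  0   0   0  0 ]

[[1, 0, 3, -1, 0], [0, 1, -4, -2, 4], [0, 0, 0, 0, 0]]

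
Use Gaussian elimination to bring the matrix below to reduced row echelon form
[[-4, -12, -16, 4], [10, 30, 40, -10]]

Multiply ρ1 by -1/4.
  [  1   3   4   -1 ]
  [ 10  30  40  -10 ]
Subtract 10 times ρ1 from ρ2.
  [ 1  3  4  -1 ]
  [ 0  0  0   0 ]

[[1, 3, 4, -1], [0, 0, 0, 0]]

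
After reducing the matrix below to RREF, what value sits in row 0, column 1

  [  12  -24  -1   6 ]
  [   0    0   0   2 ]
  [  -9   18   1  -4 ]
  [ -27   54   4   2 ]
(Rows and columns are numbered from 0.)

Multiply r1 by 1/12.
  [   1  -2  -1/12  1/2 ]
  [   0   0      0    2 ]
  [  -9  18      1   -4 ]
  [ -27  54      4    2 ]
Add 9 times r1 to r3.
  [   1  -2  -1/12  1/2 ]
  [   0   0      0    2 ]
  [   0   0    1/4  1/2 ]
  [ -27  54      4    2 ]
Add 27 times r1 to r4.
  [ 1  -2  -1/12   1/2 ]
  [ 0   0      0     2 ]
  [ 0   0    1/4   1/2 ]
  [ 0   0    7/4  31/2 ]
Swap r2 and r3.
  [ 1  -2  -1/12   1/2 ]
  [ 0   0    1/4   1/2 ]
  [ 0   0      0     2 ]
  [ 0   0    7/4  31/2 ]
Multiply r2 by 4.
  [ 1  -2  -1/12   1/2 ]
  [ 0   0      1     2 ]
  [ 0   0      0     2 ]
  [ 0   0    7/4  31/2 ]
Subtract 7/4 times r2 from r4.
  [ 1  -2  -1/12  1/2 ]
  [ 0   0      1    2 ]
  [ 0   0      0    2 ]
  [ 0   0      0   12 ]
Multiply r3 by 1/2.
  [ 1  -2  -1/12  1/2 ]
  [ 0   0      1    2 ]
  [ 0   0      0    1 ]
  [ 0   0      0   12 ]
Subtract 12 times r3 from r4.
  [ 1  -2  -1/12  1/2 ]
  [ 0   0      1    2 ]
  [ 0   0      0    1 ]
  [ 0   0      0    0 ]
Subtract 2 times r3 from r2.
  [ 1  -2  -1/12  1/2 ]
  [ 0   0      1    0 ]
  [ 0   0      0    1 ]
  [ 0   0      0    0 ]
Subtract 1/2 times r3 from r1.
  [ 1  -2  -1/12  0 ]
  [ 0   0      1  0 ]
  [ 0   0      0  1 ]
  [ 0   0      0  0 ]
Add 1/12 times r2 to r1.
  [ 1  -2  0  0 ]
  [ 0   0  1  0 ]
  [ 0   0  0  1 ]
  [ 0   0  0  0 ]

-2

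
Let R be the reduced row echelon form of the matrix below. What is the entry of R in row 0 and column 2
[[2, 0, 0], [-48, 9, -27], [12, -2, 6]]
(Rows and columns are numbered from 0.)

r1 → 1/2·r1
  [   1   0    0 ]
  [ -48   9  -27 ]
  [  12  -2    6 ]
r2 → r2 + 48·r1
  [  1   0    0 ]
  [  0   9  -27 ]
  [ 12  -2    6 ]
r3 → r3 − 12·r1
  [ 1   0    0 ]
  [ 0   9  -27 ]
  [ 0  -2    6 ]
r2 → 1/9·r2
  [ 1   0   0 ]
  [ 0   1  -3 ]
  [ 0  -2   6 ]
r3 → r3 + 2·r2
  [ 1  0   0 ]
  [ 0  1  -3 ]
  [ 0  0   0 ]

0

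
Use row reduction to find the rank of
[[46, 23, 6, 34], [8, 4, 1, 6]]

R1 → 1/46·R1
  [ 1  1/2  3/23  17/23 ]
  [ 8    4     1      6 ]
R2 → R2 − 8·R1
  [ 1  1/2   3/23  17/23 ]
  [ 0    0  -1/23   2/23 ]
R2 → -23·R2
  [ 1  1/2  3/23  17/23 ]
  [ 0    0     1     -2 ]
R1 → R1 − 3/23·R2
  [ 1  1/2  0   1 ]
  [ 0    0  1  -2 ]
The reduced form has 2 nonzero rows.

rank = 2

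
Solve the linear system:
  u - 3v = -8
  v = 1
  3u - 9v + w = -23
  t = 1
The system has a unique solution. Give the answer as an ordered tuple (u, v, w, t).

(-5, 1, 1, 1)

Form the augmented matrix and row-reduce:
  [ 1  -3  0  0  |   -8 ]
  [ 0   1  0  0  |    1 ]
  [ 3  -9  1  0  |  -23 ]
  [ 0   0  0  1  |    1 ]
R3 -> R3 − 3·R1
R1 -> R1 + 3·R2
Reading off the last column: u = -5, v = 1, w = 1, t = 1.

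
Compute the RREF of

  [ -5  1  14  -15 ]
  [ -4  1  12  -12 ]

[[1, 0, -2, 3], [0, 1, 4, 0]]

r1 -> -1/5·r1
  [  1  -1/5  -14/5    3 ]
  [ -4     1     12  -12 ]
r2 -> r2 + 4·r1
  [ 1  -1/5  -14/5  3 ]
  [ 0   1/5    4/5  0 ]
r2 -> 5·r2
  [ 1  -1/5  -14/5  3 ]
  [ 0     1      4  0 ]
r1 -> r1 + 1/5·r2
  [ 1  0  -2  3 ]
  [ 0  1   4  0 ]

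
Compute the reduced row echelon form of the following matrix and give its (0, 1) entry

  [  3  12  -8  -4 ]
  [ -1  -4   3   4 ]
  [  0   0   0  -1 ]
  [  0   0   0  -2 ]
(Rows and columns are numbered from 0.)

4

r1 -> 1/3·r1
  [  1   4  -8/3  -4/3 ]
  [ -1  -4     3     4 ]
  [  0   0     0    -1 ]
  [  0   0     0    -2 ]
r2 -> r2 + r1
  [ 1  4  -8/3  -4/3 ]
  [ 0  0   1/3   8/3 ]
  [ 0  0     0    -1 ]
  [ 0  0     0    -2 ]
r2 -> 3·r2
  [ 1  4  -8/3  -4/3 ]
  [ 0  0     1     8 ]
  [ 0  0     0    -1 ]
  [ 0  0     0    -2 ]
r3 -> -1·r3
  [ 1  4  -8/3  -4/3 ]
  [ 0  0     1     8 ]
  [ 0  0     0     1 ]
  [ 0  0     0    -2 ]
r4 -> r4 + 2·r3
  [ 1  4  -8/3  -4/3 ]
  [ 0  0     1     8 ]
  [ 0  0     0     1 ]
  [ 0  0     0     0 ]
r2 -> r2 − 8·r3
  [ 1  4  -8/3  -4/3 ]
  [ 0  0     1     0 ]
  [ 0  0     0     1 ]
  [ 0  0     0     0 ]
r1 -> r1 + 4/3·r3
  [ 1  4  -8/3  0 ]
  [ 0  0     1  0 ]
  [ 0  0     0  1 ]
  [ 0  0     0  0 ]
r1 -> r1 + 8/3·r2
  [ 1  4  0  0 ]
  [ 0  0  1  0 ]
  [ 0  0  0  1 ]
  [ 0  0  0  0 ]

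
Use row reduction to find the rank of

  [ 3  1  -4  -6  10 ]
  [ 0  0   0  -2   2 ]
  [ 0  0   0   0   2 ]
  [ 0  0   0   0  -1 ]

R1 → 1/3·R1
  [ 1  1/3  -4/3  -2  10/3 ]
  [ 0    0     0  -2     2 ]
  [ 0    0     0   0     2 ]
  [ 0    0     0   0    -1 ]
R2 → -1/2·R2
  [ 1  1/3  -4/3  -2  10/3 ]
  [ 0    0     0   1    -1 ]
  [ 0    0     0   0     2 ]
  [ 0    0     0   0    -1 ]
R3 → 1/2·R3
  [ 1  1/3  -4/3  -2  10/3 ]
  [ 0    0     0   1    -1 ]
  [ 0    0     0   0     1 ]
  [ 0    0     0   0    -1 ]
R4 → R4 + R3
  [ 1  1/3  -4/3  -2  10/3 ]
  [ 0    0     0   1    -1 ]
  [ 0    0     0   0     1 ]
  [ 0    0     0   0     0 ]
R2 → R2 + R3
  [ 1  1/3  -4/3  -2  10/3 ]
  [ 0    0     0   1     0 ]
  [ 0    0     0   0     1 ]
  [ 0    0     0   0     0 ]
R1 → R1 − 10/3·R3
  [ 1  1/3  -4/3  -2  0 ]
  [ 0    0     0   1  0 ]
  [ 0    0     0   0  1 ]
  [ 0    0     0   0  0 ]
R1 → R1 + 2·R2
  [ 1  1/3  -4/3  0  0 ]
  [ 0    0     0  1  0 ]
  [ 0    0     0  0  1 ]
  [ 0    0     0  0  0 ]
The reduced form has 3 nonzero rows.

rank = 3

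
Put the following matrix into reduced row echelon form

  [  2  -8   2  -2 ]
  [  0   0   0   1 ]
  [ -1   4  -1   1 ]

Multiply r1 by 1/2.
Add r1 to r3.
Add r2 to r1.

[[1, -4, 1, 0], [0, 0, 0, 1], [0, 0, 0, 0]]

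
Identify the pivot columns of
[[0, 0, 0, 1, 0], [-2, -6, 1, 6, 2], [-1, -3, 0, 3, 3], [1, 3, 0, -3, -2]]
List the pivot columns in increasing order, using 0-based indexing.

R1 <=> R2
  [ -2  -6  1   6   2 ]
  [  0   0  0   1   0 ]
  [ -1  -3  0   3   3 ]
  [  1   3  0  -3  -2 ]
R1 -> -1/2·R1
  [  1   3  -1/2  -3  -1 ]
  [  0   0     0   1   0 ]
  [ -1  -3     0   3   3 ]
  [  1   3     0  -3  -2 ]
R3 -> R3 + R1
  [ 1  3  -1/2  -3  -1 ]
  [ 0  0     0   1   0 ]
  [ 0  0  -1/2   0   2 ]
  [ 1  3     0  -3  -2 ]
R4 -> R4 − R1
  [ 1  3  -1/2  -3  -1 ]
  [ 0  0     0   1   0 ]
  [ 0  0  -1/2   0   2 ]
  [ 0  0   1/2   0  -1 ]
R2 <=> R3
  [ 1  3  -1/2  -3  -1 ]
  [ 0  0  -1/2   0   2 ]
  [ 0  0     0   1   0 ]
  [ 0  0   1/2   0  -1 ]
R2 -> -2·R2
  [ 1  3  -1/2  -3  -1 ]
  [ 0  0     1   0  -4 ]
  [ 0  0     0   1   0 ]
  [ 0  0   1/2   0  -1 ]
R4 -> R4 − 1/2·R2
  [ 1  3  -1/2  -3  -1 ]
  [ 0  0     1   0  -4 ]
  [ 0  0     0   1   0 ]
  [ 0  0     0   0   1 ]
R2 -> R2 + 4·R4
  [ 1  3  -1/2  -3  -1 ]
  [ 0  0     1   0   0 ]
  [ 0  0     0   1   0 ]
  [ 0  0     0   0   1 ]
R1 -> R1 + R4
  [ 1  3  -1/2  -3  0 ]
  [ 0  0     1   0  0 ]
  [ 0  0     0   1  0 ]
  [ 0  0     0   0  1 ]
R1 -> R1 + 3·R3
  [ 1  3  -1/2  0  0 ]
  [ 0  0     1  0  0 ]
  [ 0  0     0  1  0 ]
  [ 0  0     0  0  1 ]
R1 -> R1 + 1/2·R2
  [ 1  3  0  0  0 ]
  [ 0  0  1  0  0 ]
  [ 0  0  0  1  0 ]
  [ 0  0  0  0  1 ]
Pivot columns are the columns containing a leading 1.

0, 2, 3, 4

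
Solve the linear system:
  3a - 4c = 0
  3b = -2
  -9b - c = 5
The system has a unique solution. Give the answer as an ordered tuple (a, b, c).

(4/3, -2/3, 1)

Form the augmented matrix and row-reduce:
  [ 3   0  -4  |   0 ]
  [ 0   3   0  |  -2 ]
  [ 0  -9  -1  |   5 ]
ρ1 ← 1/3·ρ1
  [ 1   0  -4/3  |   0 ]
  [ 0   3     0  |  -2 ]
  [ 0  -9    -1  |   5 ]
ρ2 ← 1/3·ρ2
  [ 1   0  -4/3  |     0 ]
  [ 0   1     0  |  -2/3 ]
  [ 0  -9    -1  |     5 ]
ρ3 ← ρ3 + 9·ρ2
  [ 1  0  -4/3  |     0 ]
  [ 0  1     0  |  -2/3 ]
  [ 0  0    -1  |    -1 ]
ρ3 ← -1·ρ3
  [ 1  0  -4/3  |     0 ]
  [ 0  1     0  |  -2/3 ]
  [ 0  0     1  |     1 ]
ρ1 ← ρ1 + 4/3·ρ3
  [ 1  0  0  |   4/3 ]
  [ 0  1  0  |  -2/3 ]
  [ 0  0  1  |     1 ]
Reading off the last column: a = 4/3, b = -2/3, c = 1.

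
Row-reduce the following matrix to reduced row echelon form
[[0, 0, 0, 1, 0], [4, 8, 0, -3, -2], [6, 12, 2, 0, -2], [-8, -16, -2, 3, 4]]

[[1, 2, 0, 0, 0], [0, 0, 1, 0, 0], [0, 0, 0, 1, 0], [0, 0, 0, 0, 1]]

Swap R1 and R2.
Multiply R1 by 1/4.
Subtract 6 times R1 from R3.
Add 8 times R1 to R4.
Swap R2 and R3.
Multiply R2 by 1/2.
Add 2 times R2 to R4.
Subtract 3/2 times R3 from R4.
Subtract 1/2 times R4 from R2.
Add 1/2 times R4 to R1.
Subtract 9/4 times R3 from R2.
Add 3/4 times R3 to R1.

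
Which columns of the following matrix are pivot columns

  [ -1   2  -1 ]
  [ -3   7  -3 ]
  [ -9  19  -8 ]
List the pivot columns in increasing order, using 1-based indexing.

Multiply R1 by -1.
  [  1  -2   1 ]
  [ -3   7  -3 ]
  [ -9  19  -8 ]
Add 3 times R1 to R2.
  [  1  -2   1 ]
  [  0   1   0 ]
  [ -9  19  -8 ]
Add 9 times R1 to R3.
  [ 1  -2  1 ]
  [ 0   1  0 ]
  [ 0   1  1 ]
Subtract R2 from R3.
  [ 1  -2  1 ]
  [ 0   1  0 ]
  [ 0   0  1 ]
Subtract R3 from R1.
  [ 1  -2  0 ]
  [ 0   1  0 ]
  [ 0   0  1 ]
Add 2 times R2 to R1.
  [ 1  0  0 ]
  [ 0  1  0 ]
  [ 0  0  1 ]
Pivot columns are the columns containing a leading 1.

1, 2, 3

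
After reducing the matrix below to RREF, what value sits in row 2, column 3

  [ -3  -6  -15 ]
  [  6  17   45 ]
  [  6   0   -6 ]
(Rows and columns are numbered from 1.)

3

ρ1 → -1/3·ρ1
  [ 1   2   5 ]
  [ 6  17  45 ]
  [ 6   0  -6 ]
ρ2 → ρ2 − 6·ρ1
  [ 1  2   5 ]
  [ 0  5  15 ]
  [ 6  0  -6 ]
ρ3 → ρ3 − 6·ρ1
  [ 1    2    5 ]
  [ 0    5   15 ]
  [ 0  -12  -36 ]
ρ2 → 1/5·ρ2
  [ 1    2    5 ]
  [ 0    1    3 ]
  [ 0  -12  -36 ]
ρ3 → ρ3 + 12·ρ2
  [ 1  2  5 ]
  [ 0  1  3 ]
  [ 0  0  0 ]
ρ1 → ρ1 − 2·ρ2
  [ 1  0  -1 ]
  [ 0  1   3 ]
  [ 0  0   0 ]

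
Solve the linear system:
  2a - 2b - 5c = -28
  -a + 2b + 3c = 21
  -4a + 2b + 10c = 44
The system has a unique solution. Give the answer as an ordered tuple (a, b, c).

(-3, 6, 2)

Form the augmented matrix and row-reduce:
  [  2  -2  -5  |  -28 ]
  [ -1   2   3  |   21 ]
  [ -4   2  10  |   44 ]
Multiply ρ1 by 1/2.
  [  1  -1  -5/2  |  -14 ]
  [ -1   2     3  |   21 ]
  [ -4   2    10  |   44 ]
Add ρ1 to ρ2.
  [  1  -1  -5/2  |  -14 ]
  [  0   1   1/2  |    7 ]
  [ -4   2    10  |   44 ]
Add 4 times ρ1 to ρ3.
  [ 1  -1  -5/2  |  -14 ]
  [ 0   1   1/2  |    7 ]
  [ 0  -2     0  |  -12 ]
Add 2 times ρ2 to ρ3.
  [ 1  -1  -5/2  |  -14 ]
  [ 0   1   1/2  |    7 ]
  [ 0   0     1  |    2 ]
Subtract 1/2 times ρ3 from ρ2.
  [ 1  -1  -5/2  |  -14 ]
  [ 0   1     0  |    6 ]
  [ 0   0     1  |    2 ]
Add 5/2 times ρ3 to ρ1.
  [ 1  -1  0  |  -9 ]
  [ 0   1  0  |   6 ]
  [ 0   0  1  |   2 ]
Add ρ2 to ρ1.
  [ 1  0  0  |  -3 ]
  [ 0  1  0  |   6 ]
  [ 0  0  1  |   2 ]
Reading off the last column: a = -3, b = 6, c = 2.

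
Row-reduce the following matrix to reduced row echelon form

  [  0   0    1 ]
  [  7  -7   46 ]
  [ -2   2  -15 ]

[[1, -1, 0], [0, 0, 1], [0, 0, 0]]

R1 <=> R2
  [  7  -7   46 ]
  [  0   0    1 ]
  [ -2   2  -15 ]
R1 ← 1/7·R1
  [  1  -1  46/7 ]
  [  0   0     1 ]
  [ -2   2   -15 ]
R3 ← R3 + 2·R1
  [ 1  -1   46/7 ]
  [ 0   0      1 ]
  [ 0   0  -13/7 ]
R3 ← R3 + 13/7·R2
  [ 1  -1  46/7 ]
  [ 0   0     1 ]
  [ 0   0     0 ]
R1 ← R1 − 46/7·R2
  [ 1  -1  0 ]
  [ 0   0  1 ]
  [ 0   0  0 ]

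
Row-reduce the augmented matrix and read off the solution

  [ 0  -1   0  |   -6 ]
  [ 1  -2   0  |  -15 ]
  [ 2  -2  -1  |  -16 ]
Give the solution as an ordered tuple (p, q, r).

(-3, 6, -2)

r1 <=> r2
  [ 1  -2   0  |  -15 ]
  [ 0  -1   0  |   -6 ]
  [ 2  -2  -1  |  -16 ]
r3 → r3 − 2·r1
  [ 1  -2   0  |  -15 ]
  [ 0  -1   0  |   -6 ]
  [ 0   2  -1  |   14 ]
r2 → -1·r2
  [ 1  -2   0  |  -15 ]
  [ 0   1   0  |    6 ]
  [ 0   2  -1  |   14 ]
r3 → r3 − 2·r2
  [ 1  -2   0  |  -15 ]
  [ 0   1   0  |    6 ]
  [ 0   0  -1  |    2 ]
r3 → -1·r3
  [ 1  -2  0  |  -15 ]
  [ 0   1  0  |    6 ]
  [ 0   0  1  |   -2 ]
r1 → r1 + 2·r2
  [ 1  0  0  |  -3 ]
  [ 0  1  0  |   6 ]
  [ 0  0  1  |  -2 ]
Reading off the last column: p = -3, q = 6, r = -2.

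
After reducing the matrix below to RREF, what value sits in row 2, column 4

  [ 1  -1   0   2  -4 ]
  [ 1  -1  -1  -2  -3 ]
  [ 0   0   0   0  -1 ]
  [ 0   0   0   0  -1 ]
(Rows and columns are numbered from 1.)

r2 ← r2 − r1
  [ 1  -1   0   2  -4 ]
  [ 0   0  -1  -4   1 ]
  [ 0   0   0   0  -1 ]
  [ 0   0   0   0  -1 ]
r2 ← -1·r2
  [ 1  -1  0  2  -4 ]
  [ 0   0  1  4  -1 ]
  [ 0   0  0  0  -1 ]
  [ 0   0  0  0  -1 ]
r3 ← -1·r3
  [ 1  -1  0  2  -4 ]
  [ 0   0  1  4  -1 ]
  [ 0   0  0  0   1 ]
  [ 0   0  0  0  -1 ]
r4 ← r4 + r3
  [ 1  -1  0  2  -4 ]
  [ 0   0  1  4  -1 ]
  [ 0   0  0  0   1 ]
  [ 0   0  0  0   0 ]
r2 ← r2 + r3
  [ 1  -1  0  2  -4 ]
  [ 0   0  1  4   0 ]
  [ 0   0  0  0   1 ]
  [ 0   0  0  0   0 ]
r1 ← r1 + 4·r3
  [ 1  -1  0  2  0 ]
  [ 0   0  1  4  0 ]
  [ 0   0  0  0  1 ]
  [ 0   0  0  0  0 ]

4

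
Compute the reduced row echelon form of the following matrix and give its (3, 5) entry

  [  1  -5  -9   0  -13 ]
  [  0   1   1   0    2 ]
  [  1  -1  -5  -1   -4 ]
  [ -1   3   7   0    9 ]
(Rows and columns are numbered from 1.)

-1

Subtract ρ1 from ρ3.
  [  1  -5  -9   0  -13 ]
  [  0   1   1   0    2 ]
  [  0   4   4  -1    9 ]
  [ -1   3   7   0    9 ]
Add ρ1 to ρ4.
  [ 1  -5  -9   0  -13 ]
  [ 0   1   1   0    2 ]
  [ 0   4   4  -1    9 ]
  [ 0  -2  -2   0   -4 ]
Subtract 4 times ρ2 from ρ3.
  [ 1  -5  -9   0  -13 ]
  [ 0   1   1   0    2 ]
  [ 0   0   0  -1    1 ]
  [ 0  -2  -2   0   -4 ]
Add 2 times ρ2 to ρ4.
  [ 1  -5  -9   0  -13 ]
  [ 0   1   1   0    2 ]
  [ 0   0   0  -1    1 ]
  [ 0   0   0   0    0 ]
Multiply ρ3 by -1.
  [ 1  -5  -9  0  -13 ]
  [ 0   1   1  0    2 ]
  [ 0   0   0  1   -1 ]
  [ 0   0   0  0    0 ]
Add 5 times ρ2 to ρ1.
  [ 1  0  -4  0  -3 ]
  [ 0  1   1  0   2 ]
  [ 0  0   0  1  -1 ]
  [ 0  0   0  0   0 ]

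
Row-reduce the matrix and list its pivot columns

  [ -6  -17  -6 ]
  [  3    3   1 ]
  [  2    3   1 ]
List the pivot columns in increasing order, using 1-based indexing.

1, 2, 3

Multiply ρ1 by -1/6.
Subtract 3 times ρ1 from ρ2.
Subtract 2 times ρ1 from ρ3.
Multiply ρ2 by -2/11.
Add 8/3 times ρ2 to ρ3.
Multiply ρ3 by -33.
Subtract 4/11 times ρ3 from ρ2.
Subtract ρ3 from ρ1.
Subtract 17/6 times ρ2 from ρ1.
Pivot columns are the columns containing a leading 1.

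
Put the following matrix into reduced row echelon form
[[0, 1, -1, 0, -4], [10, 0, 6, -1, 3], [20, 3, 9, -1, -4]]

[[1, 0, 3/5, 0, 1/2], [0, 1, -1, 0, -4], [0, 0, 0, 1, 2]]

R1 <-> R2
  [ 10  0   6  -1   3 ]
  [  0  1  -1   0  -4 ]
  [ 20  3   9  -1  -4 ]
R1 -> 1/10·R1
  [  1  0  3/5  -1/10  3/10 ]
  [  0  1   -1      0    -4 ]
  [ 20  3    9     -1    -4 ]
R3 -> R3 − 20·R1
  [ 1  0  3/5  -1/10  3/10 ]
  [ 0  1   -1      0    -4 ]
  [ 0  3   -3      1   -10 ]
R3 -> R3 − 3·R2
  [ 1  0  3/5  -1/10  3/10 ]
  [ 0  1   -1      0    -4 ]
  [ 0  0    0      1     2 ]
R1 -> R1 + 1/10·R3
  [ 1  0  3/5  0  1/2 ]
  [ 0  1   -1  0   -4 ]
  [ 0  0    0  1    2 ]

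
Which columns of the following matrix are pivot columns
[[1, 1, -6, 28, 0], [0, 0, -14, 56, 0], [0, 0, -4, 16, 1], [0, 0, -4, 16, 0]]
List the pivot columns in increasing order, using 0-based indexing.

0, 2, 4

Multiply ρ2 by -1/14.
Add 4 times ρ2 to ρ3.
Add 4 times ρ2 to ρ4.
Add 6 times ρ2 to ρ1.
Pivot columns are the columns containing a leading 1.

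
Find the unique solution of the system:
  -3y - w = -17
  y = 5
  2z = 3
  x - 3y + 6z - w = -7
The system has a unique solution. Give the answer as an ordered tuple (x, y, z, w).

Form the augmented matrix and row-reduce:
  [ 0  -3  0  -1  |  -17 ]
  [ 0   1  0   0  |    5 ]
  [ 0   0  2   0  |    3 ]
  [ 1  -3  6  -1  |   -7 ]
Swap r1 and r4.
  [ 1  -3  6  -1  |   -7 ]
  [ 0   1  0   0  |    5 ]
  [ 0   0  2   0  |    3 ]
  [ 0  -3  0  -1  |  -17 ]
Add 3 times r2 to r4.
  [ 1  -3  6  -1  |  -7 ]
  [ 0   1  0   0  |   5 ]
  [ 0   0  2   0  |   3 ]
  [ 0   0  0  -1  |  -2 ]
Multiply r3 by 1/2.
  [ 1  -3  6  -1  |   -7 ]
  [ 0   1  0   0  |    5 ]
  [ 0   0  1   0  |  3/2 ]
  [ 0   0  0  -1  |   -2 ]
Multiply r4 by -1.
  [ 1  -3  6  -1  |   -7 ]
  [ 0   1  0   0  |    5 ]
  [ 0   0  1   0  |  3/2 ]
  [ 0   0  0   1  |    2 ]
Add r4 to r1.
  [ 1  -3  6  0  |   -5 ]
  [ 0   1  0  0  |    5 ]
  [ 0   0  1  0  |  3/2 ]
  [ 0   0  0  1  |    2 ]
Subtract 6 times r3 from r1.
  [ 1  -3  0  0  |  -14 ]
  [ 0   1  0  0  |    5 ]
  [ 0   0  1  0  |  3/2 ]
  [ 0   0  0  1  |    2 ]
Add 3 times r2 to r1.
  [ 1  0  0  0  |    1 ]
  [ 0  1  0  0  |    5 ]
  [ 0  0  1  0  |  3/2 ]
  [ 0  0  0  1  |    2 ]
Reading off the last column: x = 1, y = 5, z = 3/2, w = 2.

(1, 5, 3/2, 2)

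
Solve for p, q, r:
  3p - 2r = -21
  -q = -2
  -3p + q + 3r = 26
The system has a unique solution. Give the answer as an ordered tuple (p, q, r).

(-5, 2, 3)

Form the augmented matrix and row-reduce:
  [  3   0  -2  |  -21 ]
  [  0  -1   0  |   -2 ]
  [ -3   1   3  |   26 ]
Multiply R1 by 1/3.
  [  1   0  -2/3  |  -7 ]
  [  0  -1     0  |  -2 ]
  [ -3   1     3  |  26 ]
Add 3 times R1 to R3.
  [ 1   0  -2/3  |  -7 ]
  [ 0  -1     0  |  -2 ]
  [ 0   1     1  |   5 ]
Multiply R2 by -1.
  [ 1  0  -2/3  |  -7 ]
  [ 0  1     0  |   2 ]
  [ 0  1     1  |   5 ]
Subtract R2 from R3.
  [ 1  0  -2/3  |  -7 ]
  [ 0  1     0  |   2 ]
  [ 0  0     1  |   3 ]
Add 2/3 times R3 to R1.
  [ 1  0  0  |  -5 ]
  [ 0  1  0  |   2 ]
  [ 0  0  1  |   3 ]
Reading off the last column: p = -5, q = 2, r = 3.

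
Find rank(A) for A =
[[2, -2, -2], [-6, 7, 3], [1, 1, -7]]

ρ1 → 1/2·ρ1
  [  1  -1  -1 ]
  [ -6   7   3 ]
  [  1   1  -7 ]
ρ2 → ρ2 + 6·ρ1
  [ 1  -1  -1 ]
  [ 0   1  -3 ]
  [ 1   1  -7 ]
ρ3 → ρ3 − ρ1
  [ 1  -1  -1 ]
  [ 0   1  -3 ]
  [ 0   2  -6 ]
ρ3 → ρ3 − 2·ρ2
  [ 1  -1  -1 ]
  [ 0   1  -3 ]
  [ 0   0   0 ]
ρ1 → ρ1 + ρ2
  [ 1  0  -4 ]
  [ 0  1  -3 ]
  [ 0  0   0 ]
The reduced form has 2 nonzero rows.

rank = 2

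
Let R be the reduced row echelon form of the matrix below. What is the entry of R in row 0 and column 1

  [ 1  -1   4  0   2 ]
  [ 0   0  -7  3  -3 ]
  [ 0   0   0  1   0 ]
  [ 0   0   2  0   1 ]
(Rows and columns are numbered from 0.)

Multiply R2 by -1/7.
  [ 1  -1  4     0    2 ]
  [ 0   0  1  -3/7  3/7 ]
  [ 0   0  0     1    0 ]
  [ 0   0  2     0    1 ]
Subtract 2 times R2 from R4.
  [ 1  -1  4     0    2 ]
  [ 0   0  1  -3/7  3/7 ]
  [ 0   0  0     1    0 ]
  [ 0   0  0   6/7  1/7 ]
Subtract 6/7 times R3 from R4.
  [ 1  -1  4     0    2 ]
  [ 0   0  1  -3/7  3/7 ]
  [ 0   0  0     1    0 ]
  [ 0   0  0     0  1/7 ]
Multiply R4 by 7.
  [ 1  -1  4     0    2 ]
  [ 0   0  1  -3/7  3/7 ]
  [ 0   0  0     1    0 ]
  [ 0   0  0     0    1 ]
Subtract 3/7 times R4 from R2.
  [ 1  -1  4     0  2 ]
  [ 0   0  1  -3/7  0 ]
  [ 0   0  0     1  0 ]
  [ 0   0  0     0  1 ]
Subtract 2 times R4 from R1.
  [ 1  -1  4     0  0 ]
  [ 0   0  1  -3/7  0 ]
  [ 0   0  0     1  0 ]
  [ 0   0  0     0  1 ]
Add 3/7 times R3 to R2.
  [ 1  -1  4  0  0 ]
  [ 0   0  1  0  0 ]
  [ 0   0  0  1  0 ]
  [ 0   0  0  0  1 ]
Subtract 4 times R2 from R1.
  [ 1  -1  0  0  0 ]
  [ 0   0  1  0  0 ]
  [ 0   0  0  1  0 ]
  [ 0   0  0  0  1 ]

-1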